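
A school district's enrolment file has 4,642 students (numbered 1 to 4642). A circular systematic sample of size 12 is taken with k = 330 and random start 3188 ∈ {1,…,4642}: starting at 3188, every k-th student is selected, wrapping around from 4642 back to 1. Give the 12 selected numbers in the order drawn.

Selection 1: 3188
Selection 2: 3188 + 330 = 3518
Selection 3: 3518 + 330 = 3848
Selection 4: 3848 + 330 = 4178
Selection 5: 4178 + 330 = 4508
Selection 6: 4508 + 330 = 4838 → 4838 − 4642 = 196
Selection 7: 196 + 330 = 526
Selection 8: 526 + 330 = 856
Selection 9: 856 + 330 = 1186
Selection 10: 1186 + 330 = 1516
Selection 11: 1516 + 330 = 1846
Selection 12: 1846 + 330 = 2176

3188, 3518, 3848, 4178, 4508, 196, 526, 856, 1186, 1516, 1846, 2176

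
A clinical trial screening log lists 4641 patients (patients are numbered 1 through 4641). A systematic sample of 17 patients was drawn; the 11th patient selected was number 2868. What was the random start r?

k = 4641/17 = 273
r = 2868 − (11−1)×273 = 2868 − 2730 = 138

138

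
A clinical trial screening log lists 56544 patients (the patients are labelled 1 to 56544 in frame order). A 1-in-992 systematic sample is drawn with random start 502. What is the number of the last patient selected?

56054

k = 992
57th selection = r + (57−1)·k = 502 + 56×992 = 502 + 55552 = 56054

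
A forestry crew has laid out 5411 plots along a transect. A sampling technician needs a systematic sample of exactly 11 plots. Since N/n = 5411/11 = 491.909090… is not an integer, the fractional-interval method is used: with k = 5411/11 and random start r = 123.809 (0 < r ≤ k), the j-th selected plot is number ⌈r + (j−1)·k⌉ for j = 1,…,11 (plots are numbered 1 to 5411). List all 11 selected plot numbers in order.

j=1: r + 0k = 123.809 → ⌈·⌉ = 124
j=2: r + 1k = 615.718090… → ⌈·⌉ = 616
j=3: r + 2k = 1107.627181… → ⌈·⌉ = 1108
j=4: r + 3k = 1599.536272… → ⌈·⌉ = 1600
j=5: r + 4k = 2091.445363… → ⌈·⌉ = 2092
j=6: r + 5k = 2583.354454… → ⌈·⌉ = 2584
j=7: r + 6k = 3075.263545… → ⌈·⌉ = 3076
j=8: r + 7k = 3567.172636… → ⌈·⌉ = 3568
j=9: r + 8k = 4059.081727… → ⌈·⌉ = 4060
j=10: r + 9k = 4550.990818… → ⌈·⌉ = 4551
j=11: r + 10k = 5042.899909… → ⌈·⌉ = 5043

124, 616, 1108, 1600, 2092, 2584, 3076, 3568, 4060, 4551, 5043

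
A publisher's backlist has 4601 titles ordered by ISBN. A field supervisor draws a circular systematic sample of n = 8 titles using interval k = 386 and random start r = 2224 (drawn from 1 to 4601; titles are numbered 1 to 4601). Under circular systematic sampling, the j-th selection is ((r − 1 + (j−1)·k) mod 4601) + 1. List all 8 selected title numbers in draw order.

Selection 1: 2224
Selection 2: 2224 + 386 = 2610
Selection 3: 2610 + 386 = 2996
Selection 4: 2996 + 386 = 3382
Selection 5: 3382 + 386 = 3768
Selection 6: 3768 + 386 = 4154
Selection 7: 4154 + 386 = 4540
Selection 8: 4540 + 386 = 4926 → 4926 − 4601 = 325

2224, 2610, 2996, 3382, 3768, 4154, 4540, 325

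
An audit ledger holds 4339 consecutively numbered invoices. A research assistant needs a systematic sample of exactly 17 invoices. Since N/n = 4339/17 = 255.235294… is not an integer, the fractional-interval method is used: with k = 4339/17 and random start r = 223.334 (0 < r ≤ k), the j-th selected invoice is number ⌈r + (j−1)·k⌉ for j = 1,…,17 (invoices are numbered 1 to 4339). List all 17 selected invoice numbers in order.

j=1: r + 0k = 223.334 → ⌈·⌉ = 224
j=2: r + 1k = 478.569294… → ⌈·⌉ = 479
j=3: r + 2k = 733.804588… → ⌈·⌉ = 734
j=4: r + 3k = 989.039882… → ⌈·⌉ = 990
j=5: r + 4k = 1244.275176… → ⌈·⌉ = 1245
j=6: r + 5k = 1499.510470… → ⌈·⌉ = 1500
j=7: r + 6k = 1754.745764… → ⌈·⌉ = 1755
j=8: r + 7k = 2009.981058… → ⌈·⌉ = 2010
j=9: r + 8k = 2265.216352… → ⌈·⌉ = 2266
j=10: r + 9k = 2520.451647… → ⌈·⌉ = 2521
j=11: r + 10k = 2775.686941… → ⌈·⌉ = 2776
j=12: r + 11k = 3030.922235… → ⌈·⌉ = 3031
j=13: r + 12k = 3286.157529… → ⌈·⌉ = 3287
j=14: r + 13k = 3541.392823… → ⌈·⌉ = 3542
j=15: r + 14k = 3796.628117… → ⌈·⌉ = 3797
j=16: r + 15k = 4051.863411… → ⌈·⌉ = 4052
j=17: r + 16k = 4307.098705… → ⌈·⌉ = 4308

224, 479, 734, 990, 1245, 1500, 1755, 2010, 2266, 2521, 2776, 3031, 3287, 3542, 3797, 4052, 4308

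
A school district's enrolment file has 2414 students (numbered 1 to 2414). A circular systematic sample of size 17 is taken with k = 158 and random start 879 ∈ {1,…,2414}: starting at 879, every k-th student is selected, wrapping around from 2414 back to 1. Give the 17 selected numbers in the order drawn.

879, 1037, 1195, 1353, 1511, 1669, 1827, 1985, 2143, 2301, 45, 203, 361, 519, 677, 835, 993

Selection 1: 879
Selection 2: 879 + 158 = 1037
Selection 3: 1037 + 158 = 1195
Selection 4: 1195 + 158 = 1353
Selection 5: 1353 + 158 = 1511
Selection 6: 1511 + 158 = 1669
Selection 7: 1669 + 158 = 1827
Selection 8: 1827 + 158 = 1985
Selection 9: 1985 + 158 = 2143
Selection 10: 2143 + 158 = 2301
Selection 11: 2301 + 158 = 2459 → 2459 − 2414 = 45
Selection 12: 45 + 158 = 203
Selection 13: 203 + 158 = 361
Selection 14: 361 + 158 = 519
Selection 15: 519 + 158 = 677
Selection 16: 677 + 158 = 835
Selection 17: 835 + 158 = 993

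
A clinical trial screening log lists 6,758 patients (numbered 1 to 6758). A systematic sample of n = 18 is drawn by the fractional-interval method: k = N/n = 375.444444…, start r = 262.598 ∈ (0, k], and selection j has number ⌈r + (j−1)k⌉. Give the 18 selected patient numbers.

263, 639, 1014, 1389, 1765, 2140, 2516, 2891, 3267, 3642, 4018, 4393, 4768, 5144, 5519, 5895, 6270, 6646

j=1: r + 0k = 262.598 → ⌈·⌉ = 263
j=2: r + 1k = 638.042444… → ⌈·⌉ = 639
j=3: r + 2k = 1013.486888… → ⌈·⌉ = 1014
j=4: r + 3k = 1388.931333… → ⌈·⌉ = 1389
j=5: r + 4k = 1764.375777… → ⌈·⌉ = 1765
j=6: r + 5k = 2139.820222… → ⌈·⌉ = 2140
j=7: r + 6k = 2515.264666… → ⌈·⌉ = 2516
j=8: r + 7k = 2890.709111… → ⌈·⌉ = 2891
j=9: r + 8k = 3266.153555… → ⌈·⌉ = 3267
j=10: r + 9k = 3641.598 → ⌈·⌉ = 3642
j=11: r + 10k = 4017.042444… → ⌈·⌉ = 4018
j=12: r + 11k = 4392.486888… → ⌈·⌉ = 4393
j=13: r + 12k = 4767.931333… → ⌈·⌉ = 4768
j=14: r + 13k = 5143.375777… → ⌈·⌉ = 5144
j=15: r + 14k = 5518.820222… → ⌈·⌉ = 5519
j=16: r + 15k = 5894.264666… → ⌈·⌉ = 5895
j=17: r + 16k = 6269.709111… → ⌈·⌉ = 6270
j=18: r + 17k = 6645.153555… → ⌈·⌉ = 6646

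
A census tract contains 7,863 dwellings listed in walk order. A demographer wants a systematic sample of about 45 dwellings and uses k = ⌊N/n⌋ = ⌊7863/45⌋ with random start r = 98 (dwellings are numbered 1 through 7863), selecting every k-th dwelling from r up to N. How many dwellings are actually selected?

45

k = ⌊7863/45⌋ = 174
Achieved size = ⌊(7863 − 98)/174⌋ + 1 = ⌊7765/174⌋ + 1 = 44 + 1 = 45
(last selection: 98 + 44×174 = 7754 ≤ 7863; next would be 7928 > 7863)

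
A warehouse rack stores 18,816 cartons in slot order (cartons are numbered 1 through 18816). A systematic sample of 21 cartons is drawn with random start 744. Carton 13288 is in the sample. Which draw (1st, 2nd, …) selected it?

15

k = 18816/21 = 896
position = (13288 − 744)/896 + 1 = 12544/896 + 1 = 14 + 1 = 15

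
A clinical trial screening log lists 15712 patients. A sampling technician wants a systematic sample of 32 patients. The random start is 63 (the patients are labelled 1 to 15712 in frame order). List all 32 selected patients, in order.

63, 554, 1045, 1536, 2027, 2518, 3009, 3500, 3991, 4482, 4973, 5464, 5955, 6446, 6937, 7428, 7919, 8410, 8901, 9392, 9883, 10374, 10865, 11356, 11847, 12338, 12829, 13320, 13811, 14302, 14793, 15284

k = N/n = 15712/32 = 491
patient 1: 63
patient 2: 63 + 491 = 554
patient 3: 554 + 491 = 1045
patient 4: 1045 + 491 = 1536
patient 5: 1536 + 491 = 2027
patient 6: 2027 + 491 = 2518
patient 7: 2518 + 491 = 3009
patient 8: 3009 + 491 = 3500
patient 9: 3500 + 491 = 3991
patient 10: 3991 + 491 = 4482
patient 11: 4482 + 491 = 4973
patient 12: 4973 + 491 = 5464
patient 13: 5464 + 491 = 5955
patient 14: 5955 + 491 = 6446
patient 15: 6446 + 491 = 6937
patient 16: 6937 + 491 = 7428
patient 17: 7428 + 491 = 7919
patient 18: 7919 + 491 = 8410
patient 19: 8410 + 491 = 8901
patient 20: 8901 + 491 = 9392
patient 21: 9392 + 491 = 9883
patient 22: 9883 + 491 = 10374
patient 23: 10374 + 491 = 10865
patient 24: 10865 + 491 = 11356
patient 25: 11356 + 491 = 11847
patient 26: 11847 + 491 = 12338
patient 27: 12338 + 491 = 12829
patient 28: 12829 + 491 = 13320
patient 29: 13320 + 491 = 13811
patient 30: 13811 + 491 = 14302
patient 31: 14302 + 491 = 14793
patient 32: 14793 + 491 = 15284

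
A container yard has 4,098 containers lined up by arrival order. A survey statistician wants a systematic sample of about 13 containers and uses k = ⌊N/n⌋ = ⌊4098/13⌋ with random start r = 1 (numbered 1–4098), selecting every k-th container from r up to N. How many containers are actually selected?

k = ⌊4098/13⌋ = 315
Achieved size = ⌊(4098 − 1)/315⌋ + 1 = ⌊4097/315⌋ + 1 = 13 + 1 = 14
(last selection: 1 + 13×315 = 4096 ≤ 4098; next would be 4411 > 4098)

14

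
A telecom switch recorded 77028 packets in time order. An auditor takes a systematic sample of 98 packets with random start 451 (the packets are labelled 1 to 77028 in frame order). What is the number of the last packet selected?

k = 77028/98 = 786
98th selection = r + (98−1)·k = 451 + 97×786 = 451 + 76242 = 76693

76693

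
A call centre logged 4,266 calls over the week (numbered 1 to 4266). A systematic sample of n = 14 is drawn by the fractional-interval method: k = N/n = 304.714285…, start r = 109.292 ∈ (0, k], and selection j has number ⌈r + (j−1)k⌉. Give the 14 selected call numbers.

110, 415, 719, 1024, 1329, 1633, 1938, 2243, 2548, 2852, 3157, 3462, 3766, 4071

j=1: r + 0k = 109.292 → ⌈·⌉ = 110
j=2: r + 1k = 414.006285… → ⌈·⌉ = 415
j=3: r + 2k = 718.720571… → ⌈·⌉ = 719
j=4: r + 3k = 1023.434857… → ⌈·⌉ = 1024
j=5: r + 4k = 1328.149142… → ⌈·⌉ = 1329
j=6: r + 5k = 1632.863428… → ⌈·⌉ = 1633
j=7: r + 6k = 1937.577714… → ⌈·⌉ = 1938
j=8: r + 7k = 2242.292 → ⌈·⌉ = 2243
j=9: r + 8k = 2547.006285… → ⌈·⌉ = 2548
j=10: r + 9k = 2851.720571… → ⌈·⌉ = 2852
j=11: r + 10k = 3156.434857… → ⌈·⌉ = 3157
j=12: r + 11k = 3461.149142… → ⌈·⌉ = 3462
j=13: r + 12k = 3765.863428… → ⌈·⌉ = 3766
j=14: r + 13k = 4070.577714… → ⌈·⌉ = 4071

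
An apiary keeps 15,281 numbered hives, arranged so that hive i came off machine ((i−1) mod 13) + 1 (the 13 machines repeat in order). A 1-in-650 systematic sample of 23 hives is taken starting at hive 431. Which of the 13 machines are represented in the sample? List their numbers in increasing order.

2

Consecutive selections differ by k = 650, so their machine numbers differ by 650 mod 13 = 0.
gcd(650, 13) = 13, so the sample visits 13/13 = 1 distinct residues mod 13.
Start 431 is machine 2; the machines hit are 2.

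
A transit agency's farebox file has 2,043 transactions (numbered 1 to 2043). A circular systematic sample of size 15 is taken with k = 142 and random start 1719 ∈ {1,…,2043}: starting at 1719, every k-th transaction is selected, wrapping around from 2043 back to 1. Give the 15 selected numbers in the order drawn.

1719, 1861, 2003, 102, 244, 386, 528, 670, 812, 954, 1096, 1238, 1380, 1522, 1664

Selection 1: 1719
Selection 2: 1719 + 142 = 1861
Selection 3: 1861 + 142 = 2003
Selection 4: 2003 + 142 = 2145 → 2145 − 2043 = 102
Selection 5: 102 + 142 = 244
Selection 6: 244 + 142 = 386
Selection 7: 386 + 142 = 528
Selection 8: 528 + 142 = 670
Selection 9: 670 + 142 = 812
Selection 10: 812 + 142 = 954
Selection 11: 954 + 142 = 1096
Selection 12: 1096 + 142 = 1238
Selection 13: 1238 + 142 = 1380
Selection 14: 1380 + 142 = 1522
Selection 15: 1522 + 142 = 1664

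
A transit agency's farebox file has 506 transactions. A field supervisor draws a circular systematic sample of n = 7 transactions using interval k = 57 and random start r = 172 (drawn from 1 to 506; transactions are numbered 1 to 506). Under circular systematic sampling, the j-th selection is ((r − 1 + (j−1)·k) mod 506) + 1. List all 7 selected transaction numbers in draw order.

172, 229, 286, 343, 400, 457, 8

Selection 1: 172
Selection 2: 172 + 57 = 229
Selection 3: 229 + 57 = 286
Selection 4: 286 + 57 = 343
Selection 5: 343 + 57 = 400
Selection 6: 400 + 57 = 457
Selection 7: 457 + 57 = 514 → 514 − 506 = 8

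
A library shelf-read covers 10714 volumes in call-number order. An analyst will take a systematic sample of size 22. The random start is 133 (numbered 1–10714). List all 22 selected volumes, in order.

k = N/n = 10714/22 = 487
volume 1: 133
volume 2: 133 + 487 = 620
volume 3: 620 + 487 = 1107
volume 4: 1107 + 487 = 1594
volume 5: 1594 + 487 = 2081
volume 6: 2081 + 487 = 2568
volume 7: 2568 + 487 = 3055
volume 8: 3055 + 487 = 3542
volume 9: 3542 + 487 = 4029
volume 10: 4029 + 487 = 4516
volume 11: 4516 + 487 = 5003
volume 12: 5003 + 487 = 5490
volume 13: 5490 + 487 = 5977
volume 14: 5977 + 487 = 6464
volume 15: 6464 + 487 = 6951
volume 16: 6951 + 487 = 7438
volume 17: 7438 + 487 = 7925
volume 18: 7925 + 487 = 8412
volume 19: 8412 + 487 = 8899
volume 20: 8899 + 487 = 9386
volume 21: 9386 + 487 = 9873
volume 22: 9873 + 487 = 10360

133, 620, 1107, 1594, 2081, 2568, 3055, 3542, 4029, 4516, 5003, 5490, 5977, 6464, 6951, 7438, 7925, 8412, 8899, 9386, 9873, 10360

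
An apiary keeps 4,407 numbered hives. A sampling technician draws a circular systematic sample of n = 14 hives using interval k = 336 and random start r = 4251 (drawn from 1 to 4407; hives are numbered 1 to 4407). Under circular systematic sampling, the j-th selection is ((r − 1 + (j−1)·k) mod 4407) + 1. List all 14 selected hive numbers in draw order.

4251, 180, 516, 852, 1188, 1524, 1860, 2196, 2532, 2868, 3204, 3540, 3876, 4212

Selection 1: 4251
Selection 2: 4251 + 336 = 4587 → 4587 − 4407 = 180
Selection 3: 180 + 336 = 516
Selection 4: 516 + 336 = 852
Selection 5: 852 + 336 = 1188
Selection 6: 1188 + 336 = 1524
Selection 7: 1524 + 336 = 1860
Selection 8: 1860 + 336 = 2196
Selection 9: 2196 + 336 = 2532
Selection 10: 2532 + 336 = 2868
Selection 11: 2868 + 336 = 3204
Selection 12: 3204 + 336 = 3540
Selection 13: 3540 + 336 = 3876
Selection 14: 3876 + 336 = 4212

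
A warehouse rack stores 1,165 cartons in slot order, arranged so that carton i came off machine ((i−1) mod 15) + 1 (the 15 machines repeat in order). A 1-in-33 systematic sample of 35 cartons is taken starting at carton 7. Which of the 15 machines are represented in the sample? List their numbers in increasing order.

Consecutive selections differ by k = 33, so their machine numbers differ by 33 mod 15 = 3.
gcd(33, 15) = 3, so the sample visits 15/3 = 5 distinct residues mod 15.
Start 7 is machine 7; the machines hit are 1, 4, 7, 10, 13.

1, 4, 7, 10, 13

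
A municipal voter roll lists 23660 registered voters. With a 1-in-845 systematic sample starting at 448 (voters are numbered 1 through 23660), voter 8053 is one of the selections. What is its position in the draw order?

10

k = 845
position = (8053 − 448)/845 + 1 = 7605/845 + 1 = 9 + 1 = 10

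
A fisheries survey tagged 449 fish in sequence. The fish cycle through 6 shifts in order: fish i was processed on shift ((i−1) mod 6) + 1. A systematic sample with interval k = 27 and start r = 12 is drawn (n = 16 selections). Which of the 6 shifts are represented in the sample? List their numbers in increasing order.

Consecutive selections differ by k = 27, so their shift numbers differ by 27 mod 6 = 3.
gcd(27, 6) = 3, so the sample visits 6/3 = 2 distinct residues mod 6.
Start 12 is shift 6; the shifts hit are 3, 6.

3, 6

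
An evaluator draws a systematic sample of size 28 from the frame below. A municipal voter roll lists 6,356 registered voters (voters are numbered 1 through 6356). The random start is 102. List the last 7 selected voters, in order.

k = N/n = 6356/28 = 227
22nd selection = 102 + 21×227 = 4869
23rd: 4869 + 227 = 5096
24th: 5096 + 227 = 5323
25th: 5323 + 227 = 5550
26th: 5550 + 227 = 5777
27th: 5777 + 227 = 6004
28th: 6004 + 227 = 6231

4869, 5096, 5323, 5550, 5777, 6004, 6231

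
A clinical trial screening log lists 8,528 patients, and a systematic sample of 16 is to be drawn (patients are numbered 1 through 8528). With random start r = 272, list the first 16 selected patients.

k = N/n = 8528/16 = 533
patient 1: 272
patient 2: 272 + 533 = 805
patient 3: 805 + 533 = 1338
patient 4: 1338 + 533 = 1871
patient 5: 1871 + 533 = 2404
patient 6: 2404 + 533 = 2937
patient 7: 2937 + 533 = 3470
patient 8: 3470 + 533 = 4003
patient 9: 4003 + 533 = 4536
patient 10: 4536 + 533 = 5069
patient 11: 5069 + 533 = 5602
patient 12: 5602 + 533 = 6135
patient 13: 6135 + 533 = 6668
patient 14: 6668 + 533 = 7201
patient 15: 7201 + 533 = 7734
patient 16: 7734 + 533 = 8267

272, 805, 1338, 1871, 2404, 2937, 3470, 4003, 4536, 5069, 5602, 6135, 6668, 7201, 7734, 8267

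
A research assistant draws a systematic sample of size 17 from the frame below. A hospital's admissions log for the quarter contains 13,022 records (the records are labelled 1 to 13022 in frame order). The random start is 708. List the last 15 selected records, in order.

k = N/n = 13022/17 = 766
3rd selection = 708 + 2×766 = 2240
4th: 2240 + 766 = 3006
5th: 3006 + 766 = 3772
6th: 3772 + 766 = 4538
7th: 4538 + 766 = 5304
8th: 5304 + 766 = 6070
9th: 6070 + 766 = 6836
10th: 6836 + 766 = 7602
11th: 7602 + 766 = 8368
12th: 8368 + 766 = 9134
13th: 9134 + 766 = 9900
14th: 9900 + 766 = 10666
15th: 10666 + 766 = 11432
16th: 11432 + 766 = 12198
17th: 12198 + 766 = 12964

2240, 3006, 3772, 4538, 5304, 6070, 6836, 7602, 8368, 9134, 9900, 10666, 11432, 12198, 12964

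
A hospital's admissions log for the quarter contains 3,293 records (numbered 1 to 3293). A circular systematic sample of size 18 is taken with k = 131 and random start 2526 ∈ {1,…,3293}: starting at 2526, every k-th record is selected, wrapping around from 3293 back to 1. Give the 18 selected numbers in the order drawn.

2526, 2657, 2788, 2919, 3050, 3181, 19, 150, 281, 412, 543, 674, 805, 936, 1067, 1198, 1329, 1460

Selection 1: 2526
Selection 2: 2526 + 131 = 2657
Selection 3: 2657 + 131 = 2788
Selection 4: 2788 + 131 = 2919
Selection 5: 2919 + 131 = 3050
Selection 6: 3050 + 131 = 3181
Selection 7: 3181 + 131 = 3312 → 3312 − 3293 = 19
Selection 8: 19 + 131 = 150
Selection 9: 150 + 131 = 281
Selection 10: 281 + 131 = 412
Selection 11: 412 + 131 = 543
Selection 12: 543 + 131 = 674
Selection 13: 674 + 131 = 805
Selection 14: 805 + 131 = 936
Selection 15: 936 + 131 = 1067
Selection 16: 1067 + 131 = 1198
Selection 17: 1198 + 131 = 1329
Selection 18: 1329 + 131 = 1460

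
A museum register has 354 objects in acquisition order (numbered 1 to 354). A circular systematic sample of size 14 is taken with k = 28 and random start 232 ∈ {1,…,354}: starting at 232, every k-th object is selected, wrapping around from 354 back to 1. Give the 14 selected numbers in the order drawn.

Selection 1: 232
Selection 2: 232 + 28 = 260
Selection 3: 260 + 28 = 288
Selection 4: 288 + 28 = 316
Selection 5: 316 + 28 = 344
Selection 6: 344 + 28 = 372 → 372 − 354 = 18
Selection 7: 18 + 28 = 46
Selection 8: 46 + 28 = 74
Selection 9: 74 + 28 = 102
Selection 10: 102 + 28 = 130
Selection 11: 130 + 28 = 158
Selection 12: 158 + 28 = 186
Selection 13: 186 + 28 = 214
Selection 14: 214 + 28 = 242

232, 260, 288, 316, 344, 18, 46, 74, 102, 130, 158, 186, 214, 242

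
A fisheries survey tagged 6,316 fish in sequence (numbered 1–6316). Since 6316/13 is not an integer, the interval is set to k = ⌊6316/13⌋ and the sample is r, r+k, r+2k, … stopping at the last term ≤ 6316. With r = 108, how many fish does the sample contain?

13

k = ⌊6316/13⌋ = 485
Achieved size = ⌊(6316 − 108)/485⌋ + 1 = ⌊6208/485⌋ + 1 = 12 + 1 = 13
(last selection: 108 + 12×485 = 5928 ≤ 6316; next would be 6413 > 6316)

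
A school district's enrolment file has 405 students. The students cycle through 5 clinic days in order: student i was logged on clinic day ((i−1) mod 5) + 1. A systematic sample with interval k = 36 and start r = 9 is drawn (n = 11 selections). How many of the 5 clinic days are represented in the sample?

Consecutive selections differ by k = 36, so their clinic day numbers differ by 36 mod 5 = 1.
gcd(36, 5) = 1, so the sample visits 5/1 = 5 distinct residues mod 5.
Start 9 is clinic day 4; the clinic days hit are 1, 2, 3, 4, 5.

5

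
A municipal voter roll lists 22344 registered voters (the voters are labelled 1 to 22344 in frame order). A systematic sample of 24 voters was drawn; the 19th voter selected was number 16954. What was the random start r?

196

k = 22344/24 = 931
r = 16954 − (19−1)×931 = 16954 − 16758 = 196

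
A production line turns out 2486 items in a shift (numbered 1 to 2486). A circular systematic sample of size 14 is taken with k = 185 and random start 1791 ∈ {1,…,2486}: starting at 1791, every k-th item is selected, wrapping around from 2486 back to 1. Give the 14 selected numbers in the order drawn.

1791, 1976, 2161, 2346, 45, 230, 415, 600, 785, 970, 1155, 1340, 1525, 1710

Selection 1: 1791
Selection 2: 1791 + 185 = 1976
Selection 3: 1976 + 185 = 2161
Selection 4: 2161 + 185 = 2346
Selection 5: 2346 + 185 = 2531 → 2531 − 2486 = 45
Selection 6: 45 + 185 = 230
Selection 7: 230 + 185 = 415
Selection 8: 415 + 185 = 600
Selection 9: 600 + 185 = 785
Selection 10: 785 + 185 = 970
Selection 11: 970 + 185 = 1155
Selection 12: 1155 + 185 = 1340
Selection 13: 1340 + 185 = 1525
Selection 14: 1525 + 185 = 1710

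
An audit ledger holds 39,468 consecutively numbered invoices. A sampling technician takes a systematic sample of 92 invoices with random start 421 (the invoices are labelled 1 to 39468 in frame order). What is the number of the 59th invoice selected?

25303

k = 39468/92 = 429
59th selection = r + (59−1)·k = 421 + 58×429 = 421 + 24882 = 25303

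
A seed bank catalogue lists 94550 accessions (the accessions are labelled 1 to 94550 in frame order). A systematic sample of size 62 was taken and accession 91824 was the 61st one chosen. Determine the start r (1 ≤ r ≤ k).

k = 94550/62 = 1525
r = 91824 − (61−1)×1525 = 91824 − 91500 = 324

324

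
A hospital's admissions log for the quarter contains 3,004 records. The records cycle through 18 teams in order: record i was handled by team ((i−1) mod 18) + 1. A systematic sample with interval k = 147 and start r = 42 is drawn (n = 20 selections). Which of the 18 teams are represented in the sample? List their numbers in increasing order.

3, 6, 9, 12, 15, 18

Consecutive selections differ by k = 147, so their team numbers differ by 147 mod 18 = 3.
gcd(147, 18) = 3, so the sample visits 18/3 = 6 distinct residues mod 18.
Start 42 is team 6; the teams hit are 3, 6, 9, 12, 15, 18.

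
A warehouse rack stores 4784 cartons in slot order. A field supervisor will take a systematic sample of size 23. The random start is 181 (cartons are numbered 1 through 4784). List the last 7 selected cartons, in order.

k = N/n = 4784/23 = 208
17th selection = 181 + 16×208 = 3509
18th: 3509 + 208 = 3717
19th: 3717 + 208 = 3925
20th: 3925 + 208 = 4133
21st: 4133 + 208 = 4341
22nd: 4341 + 208 = 4549
23rd: 4549 + 208 = 4757

3509, 3717, 3925, 4133, 4341, 4549, 4757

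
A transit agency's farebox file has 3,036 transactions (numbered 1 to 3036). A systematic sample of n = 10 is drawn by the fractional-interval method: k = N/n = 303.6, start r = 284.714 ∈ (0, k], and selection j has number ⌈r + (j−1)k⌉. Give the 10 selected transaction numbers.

j=1: r + 0k = 284.714 → ⌈·⌉ = 285
j=2: r + 1k = 588.314 → ⌈·⌉ = 589
j=3: r + 2k = 891.914 → ⌈·⌉ = 892
j=4: r + 3k = 1195.514 → ⌈·⌉ = 1196
j=5: r + 4k = 1499.114 → ⌈·⌉ = 1500
j=6: r + 5k = 1802.714 → ⌈·⌉ = 1803
j=7: r + 6k = 2106.314 → ⌈·⌉ = 2107
j=8: r + 7k = 2409.914 → ⌈·⌉ = 2410
j=9: r + 8k = 2713.514 → ⌈·⌉ = 2714
j=10: r + 9k = 3017.114 → ⌈·⌉ = 3018

285, 589, 892, 1196, 1500, 1803, 2107, 2410, 2714, 3018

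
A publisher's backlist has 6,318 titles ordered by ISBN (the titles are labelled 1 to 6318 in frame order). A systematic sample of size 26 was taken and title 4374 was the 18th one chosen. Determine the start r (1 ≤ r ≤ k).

k = 6318/26 = 243
r = 4374 − (18−1)×243 = 4374 − 4131 = 243

243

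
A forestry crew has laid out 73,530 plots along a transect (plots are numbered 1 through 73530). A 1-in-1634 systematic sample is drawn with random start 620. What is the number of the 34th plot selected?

k = 1634
34th selection = r + (34−1)·k = 620 + 33×1634 = 620 + 53922 = 54542

54542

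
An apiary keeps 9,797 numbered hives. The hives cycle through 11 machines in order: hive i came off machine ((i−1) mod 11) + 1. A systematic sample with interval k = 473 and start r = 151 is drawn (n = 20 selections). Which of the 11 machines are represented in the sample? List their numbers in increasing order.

8

Consecutive selections differ by k = 473, so their machine numbers differ by 473 mod 11 = 0.
gcd(473, 11) = 11, so the sample visits 11/11 = 1 distinct residues mod 11.
Start 151 is machine 8; the machines hit are 8.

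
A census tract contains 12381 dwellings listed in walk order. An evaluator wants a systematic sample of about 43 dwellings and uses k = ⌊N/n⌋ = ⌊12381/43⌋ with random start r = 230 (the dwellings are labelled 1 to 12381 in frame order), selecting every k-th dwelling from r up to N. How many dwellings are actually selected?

k = ⌊12381/43⌋ = 287
Achieved size = ⌊(12381 − 230)/287⌋ + 1 = ⌊12151/287⌋ + 1 = 42 + 1 = 43
(last selection: 230 + 42×287 = 12284 ≤ 12381; next would be 12571 > 12381)

43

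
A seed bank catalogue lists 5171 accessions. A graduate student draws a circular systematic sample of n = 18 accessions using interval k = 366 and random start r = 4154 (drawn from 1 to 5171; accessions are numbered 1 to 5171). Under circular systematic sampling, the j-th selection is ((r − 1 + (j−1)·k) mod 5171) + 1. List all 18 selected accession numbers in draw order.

4154, 4520, 4886, 81, 447, 813, 1179, 1545, 1911, 2277, 2643, 3009, 3375, 3741, 4107, 4473, 4839, 34

Selection 1: 4154
Selection 2: 4154 + 366 = 4520
Selection 3: 4520 + 366 = 4886
Selection 4: 4886 + 366 = 5252 → 5252 − 5171 = 81
Selection 5: 81 + 366 = 447
Selection 6: 447 + 366 = 813
Selection 7: 813 + 366 = 1179
Selection 8: 1179 + 366 = 1545
Selection 9: 1545 + 366 = 1911
Selection 10: 1911 + 366 = 2277
Selection 11: 2277 + 366 = 2643
Selection 12: 2643 + 366 = 3009
Selection 13: 3009 + 366 = 3375
Selection 14: 3375 + 366 = 3741
Selection 15: 3741 + 366 = 4107
Selection 16: 4107 + 366 = 4473
Selection 17: 4473 + 366 = 4839
Selection 18: 4839 + 366 = 5205 → 5205 − 5171 = 34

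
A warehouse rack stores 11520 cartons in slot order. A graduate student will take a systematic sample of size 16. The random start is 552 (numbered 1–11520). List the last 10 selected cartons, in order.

4872, 5592, 6312, 7032, 7752, 8472, 9192, 9912, 10632, 11352

k = N/n = 11520/16 = 720
7th selection = 552 + 6×720 = 4872
8th: 4872 + 720 = 5592
9th: 5592 + 720 = 6312
10th: 6312 + 720 = 7032
11th: 7032 + 720 = 7752
12th: 7752 + 720 = 8472
13th: 8472 + 720 = 9192
14th: 9192 + 720 = 9912
15th: 9912 + 720 = 10632
16th: 10632 + 720 = 11352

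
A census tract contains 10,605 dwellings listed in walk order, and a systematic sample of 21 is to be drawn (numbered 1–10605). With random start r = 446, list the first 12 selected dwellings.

k = N/n = 10605/21 = 505
dwelling 1: 446
dwelling 2: 446 + 505 = 951
dwelling 3: 951 + 505 = 1456
dwelling 4: 1456 + 505 = 1961
dwelling 5: 1961 + 505 = 2466
dwelling 6: 2466 + 505 = 2971
dwelling 7: 2971 + 505 = 3476
dwelling 8: 3476 + 505 = 3981
dwelling 9: 3981 + 505 = 4486
dwelling 10: 4486 + 505 = 4991
dwelling 11: 4991 + 505 = 5496
dwelling 12: 5496 + 505 = 6001

446, 951, 1456, 1961, 2466, 2971, 3476, 3981, 4486, 4991, 5496, 6001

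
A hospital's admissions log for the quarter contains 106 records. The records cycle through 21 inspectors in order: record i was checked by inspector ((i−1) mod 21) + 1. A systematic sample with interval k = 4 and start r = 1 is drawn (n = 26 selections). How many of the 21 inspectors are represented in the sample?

21

Consecutive selections differ by k = 4, so their inspector numbers differ by 4 mod 21 = 4.
gcd(4, 21) = 1, so the sample visits 21/1 = 21 distinct residues mod 21.
Start 1 is inspector 1; the inspectors hit are 1, 2, 3, 4, 5, 6, 7, 8, 9, 10, 11, 12, 13, 14, 15, 16, 17, 18, 19, 20, 21.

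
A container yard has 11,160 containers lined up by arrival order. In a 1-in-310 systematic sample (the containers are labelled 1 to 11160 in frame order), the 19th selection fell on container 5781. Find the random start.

201

k = 310
r = 5781 − (19−1)×310 = 5781 − 5580 = 201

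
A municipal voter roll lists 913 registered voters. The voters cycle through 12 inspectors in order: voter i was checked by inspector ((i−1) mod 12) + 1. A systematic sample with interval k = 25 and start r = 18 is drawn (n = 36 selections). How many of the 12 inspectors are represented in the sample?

Consecutive selections differ by k = 25, so their inspector numbers differ by 25 mod 12 = 1.
gcd(25, 12) = 1, so the sample visits 12/1 = 12 distinct residues mod 12.
Start 18 is inspector 6; the inspectors hit are 1, 2, 3, 4, 5, 6, 7, 8, 9, 10, 11, 12.

12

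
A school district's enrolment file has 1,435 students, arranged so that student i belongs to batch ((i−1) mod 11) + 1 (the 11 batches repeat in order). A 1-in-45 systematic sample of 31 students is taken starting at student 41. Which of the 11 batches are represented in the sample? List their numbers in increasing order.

1, 2, 3, 4, 5, 6, 7, 8, 9, 10, 11

Consecutive selections differ by k = 45, so their batch numbers differ by 45 mod 11 = 1.
gcd(45, 11) = 1, so the sample visits 11/1 = 11 distinct residues mod 11.
Start 41 is batch 8; the batches hit are 1, 2, 3, 4, 5, 6, 7, 8, 9, 10, 11.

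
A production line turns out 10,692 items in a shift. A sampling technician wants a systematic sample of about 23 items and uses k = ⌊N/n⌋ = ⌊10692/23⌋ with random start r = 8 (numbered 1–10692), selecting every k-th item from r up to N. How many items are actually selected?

k = ⌊10692/23⌋ = 464
Achieved size = ⌊(10692 − 8)/464⌋ + 1 = ⌊10684/464⌋ + 1 = 23 + 1 = 24
(last selection: 8 + 23×464 = 10680 ≤ 10692; next would be 11144 > 10692)

24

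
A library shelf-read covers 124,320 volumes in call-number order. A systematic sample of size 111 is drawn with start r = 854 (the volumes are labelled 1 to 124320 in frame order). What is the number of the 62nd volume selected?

k = 124320/111 = 1120
62nd selection = r + (62−1)·k = 854 + 61×1120 = 854 + 68320 = 69174

69174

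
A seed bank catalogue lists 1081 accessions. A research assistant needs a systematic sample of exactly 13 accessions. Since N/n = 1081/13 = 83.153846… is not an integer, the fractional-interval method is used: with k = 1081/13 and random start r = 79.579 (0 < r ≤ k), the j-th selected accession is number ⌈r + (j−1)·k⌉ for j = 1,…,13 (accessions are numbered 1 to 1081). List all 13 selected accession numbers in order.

80, 163, 246, 330, 413, 496, 579, 662, 745, 828, 912, 995, 1078

j=1: r + 0k = 79.579 → ⌈·⌉ = 80
j=2: r + 1k = 162.732846… → ⌈·⌉ = 163
j=3: r + 2k = 245.886692… → ⌈·⌉ = 246
j=4: r + 3k = 329.040538… → ⌈·⌉ = 330
j=5: r + 4k = 412.194384… → ⌈·⌉ = 413
j=6: r + 5k = 495.348230… → ⌈·⌉ = 496
j=7: r + 6k = 578.502076… → ⌈·⌉ = 579
j=8: r + 7k = 661.655923… → ⌈·⌉ = 662
j=9: r + 8k = 744.809769… → ⌈·⌉ = 745
j=10: r + 9k = 827.963615… → ⌈·⌉ = 828
j=11: r + 10k = 911.117461… → ⌈·⌉ = 912
j=12: r + 11k = 994.271307… → ⌈·⌉ = 995
j=13: r + 12k = 1077.425153… → ⌈·⌉ = 1078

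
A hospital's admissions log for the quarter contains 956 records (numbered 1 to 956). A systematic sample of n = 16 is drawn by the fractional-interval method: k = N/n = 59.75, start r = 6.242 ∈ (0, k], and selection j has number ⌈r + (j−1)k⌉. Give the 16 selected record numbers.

j=1: r + 0k = 6.242 → ⌈·⌉ = 7
j=2: r + 1k = 65.992 → ⌈·⌉ = 66
j=3: r + 2k = 125.742 → ⌈·⌉ = 126
j=4: r + 3k = 185.492 → ⌈·⌉ = 186
j=5: r + 4k = 245.242 → ⌈·⌉ = 246
j=6: r + 5k = 304.992 → ⌈·⌉ = 305
j=7: r + 6k = 364.742 → ⌈·⌉ = 365
j=8: r + 7k = 424.492 → ⌈·⌉ = 425
j=9: r + 8k = 484.242 → ⌈·⌉ = 485
j=10: r + 9k = 543.992 → ⌈·⌉ = 544
j=11: r + 10k = 603.742 → ⌈·⌉ = 604
j=12: r + 11k = 663.492 → ⌈·⌉ = 664
j=13: r + 12k = 723.242 → ⌈·⌉ = 724
j=14: r + 13k = 782.992 → ⌈·⌉ = 783
j=15: r + 14k = 842.742 → ⌈·⌉ = 843
j=16: r + 15k = 902.492 → ⌈·⌉ = 903

7, 66, 126, 186, 246, 305, 365, 425, 485, 544, 604, 664, 724, 783, 843, 903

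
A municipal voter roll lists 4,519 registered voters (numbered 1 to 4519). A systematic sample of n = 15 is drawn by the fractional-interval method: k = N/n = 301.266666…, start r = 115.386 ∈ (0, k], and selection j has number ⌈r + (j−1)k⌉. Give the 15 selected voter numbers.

116, 417, 718, 1020, 1321, 1622, 1923, 2225, 2526, 2827, 3129, 3430, 3731, 4032, 4334

j=1: r + 0k = 115.386 → ⌈·⌉ = 116
j=2: r + 1k = 416.652666… → ⌈·⌉ = 417
j=3: r + 2k = 717.919333… → ⌈·⌉ = 718
j=4: r + 3k = 1019.186 → ⌈·⌉ = 1020
j=5: r + 4k = 1320.452666… → ⌈·⌉ = 1321
j=6: r + 5k = 1621.719333… → ⌈·⌉ = 1622
j=7: r + 6k = 1922.986 → ⌈·⌉ = 1923
j=8: r + 7k = 2224.252666… → ⌈·⌉ = 2225
j=9: r + 8k = 2525.519333… → ⌈·⌉ = 2526
j=10: r + 9k = 2826.786 → ⌈·⌉ = 2827
j=11: r + 10k = 3128.052666… → ⌈·⌉ = 3129
j=12: r + 11k = 3429.319333… → ⌈·⌉ = 3430
j=13: r + 12k = 3730.586 → ⌈·⌉ = 3731
j=14: r + 13k = 4031.852666… → ⌈·⌉ = 4032
j=15: r + 14k = 4333.119333… → ⌈·⌉ = 4334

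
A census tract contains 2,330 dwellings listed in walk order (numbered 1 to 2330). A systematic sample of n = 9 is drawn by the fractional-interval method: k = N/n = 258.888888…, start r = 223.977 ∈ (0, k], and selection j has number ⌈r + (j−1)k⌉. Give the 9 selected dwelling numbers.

j=1: r + 0k = 223.977 → ⌈·⌉ = 224
j=2: r + 1k = 482.865888… → ⌈·⌉ = 483
j=3: r + 2k = 741.754777… → ⌈·⌉ = 742
j=4: r + 3k = 1000.643666… → ⌈·⌉ = 1001
j=5: r + 4k = 1259.532555… → ⌈·⌉ = 1260
j=6: r + 5k = 1518.421444… → ⌈·⌉ = 1519
j=7: r + 6k = 1777.310333… → ⌈·⌉ = 1778
j=8: r + 7k = 2036.199222… → ⌈·⌉ = 2037
j=9: r + 8k = 2295.088111… → ⌈·⌉ = 2296

224, 483, 742, 1001, 1260, 1519, 1778, 2037, 2296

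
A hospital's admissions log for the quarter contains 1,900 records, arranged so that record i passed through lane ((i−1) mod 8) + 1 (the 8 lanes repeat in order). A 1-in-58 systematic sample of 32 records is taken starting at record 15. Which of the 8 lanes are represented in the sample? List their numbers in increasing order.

Consecutive selections differ by k = 58, so their lane numbers differ by 58 mod 8 = 2.
gcd(58, 8) = 2, so the sample visits 8/2 = 4 distinct residues mod 8.
Start 15 is lane 7; the lanes hit are 1, 3, 5, 7.

1, 3, 5, 7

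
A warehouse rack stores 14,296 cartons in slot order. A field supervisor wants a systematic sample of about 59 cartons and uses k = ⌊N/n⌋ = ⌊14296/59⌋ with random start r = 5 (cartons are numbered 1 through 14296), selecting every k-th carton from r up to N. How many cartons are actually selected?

k = ⌊14296/59⌋ = 242
Achieved size = ⌊(14296 − 5)/242⌋ + 1 = ⌊14291/242⌋ + 1 = 59 + 1 = 60
(last selection: 5 + 59×242 = 14283 ≤ 14296; next would be 14525 > 14296)

60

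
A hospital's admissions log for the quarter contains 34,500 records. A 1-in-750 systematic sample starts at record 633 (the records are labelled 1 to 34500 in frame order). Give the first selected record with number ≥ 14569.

k = 750
Steps past start: ⌈(14569 − 633)/750⌉ = ⌈13936/750⌉ = 19
Selected record: 633 + 19×750 = 14883

14883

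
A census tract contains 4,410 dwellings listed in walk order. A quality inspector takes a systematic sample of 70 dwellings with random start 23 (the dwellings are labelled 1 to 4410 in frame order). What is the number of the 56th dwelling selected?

k = 4410/70 = 63
56th selection = r + (56−1)·k = 23 + 55×63 = 23 + 3465 = 3488

3488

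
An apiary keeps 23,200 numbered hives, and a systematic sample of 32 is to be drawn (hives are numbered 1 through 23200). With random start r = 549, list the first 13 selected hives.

k = N/n = 23200/32 = 725
hive 1: 549
hive 2: 549 + 725 = 1274
hive 3: 1274 + 725 = 1999
hive 4: 1999 + 725 = 2724
hive 5: 2724 + 725 = 3449
hive 6: 3449 + 725 = 4174
hive 7: 4174 + 725 = 4899
hive 8: 4899 + 725 = 5624
hive 9: 5624 + 725 = 6349
hive 10: 6349 + 725 = 7074
hive 11: 7074 + 725 = 7799
hive 12: 7799 + 725 = 8524
hive 13: 8524 + 725 = 9249

549, 1274, 1999, 2724, 3449, 4174, 4899, 5624, 6349, 7074, 7799, 8524, 9249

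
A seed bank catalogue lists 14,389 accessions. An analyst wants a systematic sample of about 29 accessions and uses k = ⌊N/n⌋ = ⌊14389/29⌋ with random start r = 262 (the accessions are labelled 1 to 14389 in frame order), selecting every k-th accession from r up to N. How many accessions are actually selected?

k = ⌊14389/29⌋ = 496
Achieved size = ⌊(14389 − 262)/496⌋ + 1 = ⌊14127/496⌋ + 1 = 28 + 1 = 29
(last selection: 262 + 28×496 = 14150 ≤ 14389; next would be 14646 > 14389)

29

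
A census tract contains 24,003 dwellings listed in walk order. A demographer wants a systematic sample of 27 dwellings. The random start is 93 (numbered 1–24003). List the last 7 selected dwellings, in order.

17873, 18762, 19651, 20540, 21429, 22318, 23207

k = N/n = 24003/27 = 889
21st selection = 93 + 20×889 = 17873
22nd: 17873 + 889 = 18762
23rd: 18762 + 889 = 19651
24th: 19651 + 889 = 20540
25th: 20540 + 889 = 21429
26th: 21429 + 889 = 22318
27th: 22318 + 889 = 23207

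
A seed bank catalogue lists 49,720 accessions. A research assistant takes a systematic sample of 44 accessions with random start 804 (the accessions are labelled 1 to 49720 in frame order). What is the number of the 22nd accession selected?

24534

k = 49720/44 = 1130
22nd selection = r + (22−1)·k = 804 + 21×1130 = 804 + 23730 = 24534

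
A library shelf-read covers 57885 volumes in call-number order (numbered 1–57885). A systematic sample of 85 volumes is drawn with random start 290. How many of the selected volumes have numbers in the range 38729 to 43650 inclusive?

7

k = 57885/85 = 681
First selection ≥ 38729: 290 + ⌈(38729−290)/681⌉·681 = 290 + 57×681 = 39107
Last selection ≤ 43650: 290 + ⌊(43650−290)/681⌋·681 = 290 + 63×681 = 43193
Count = 63 − 57 + 1 = 7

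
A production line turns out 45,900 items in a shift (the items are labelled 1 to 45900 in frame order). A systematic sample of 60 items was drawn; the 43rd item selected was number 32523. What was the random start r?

393

k = 45900/60 = 765
r = 32523 − (43−1)×765 = 32523 − 32130 = 393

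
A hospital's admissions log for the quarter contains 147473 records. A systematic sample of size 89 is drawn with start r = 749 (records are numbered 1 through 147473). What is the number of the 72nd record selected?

118396

k = 147473/89 = 1657
72nd selection = r + (72−1)·k = 749 + 71×1657 = 749 + 117647 = 118396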